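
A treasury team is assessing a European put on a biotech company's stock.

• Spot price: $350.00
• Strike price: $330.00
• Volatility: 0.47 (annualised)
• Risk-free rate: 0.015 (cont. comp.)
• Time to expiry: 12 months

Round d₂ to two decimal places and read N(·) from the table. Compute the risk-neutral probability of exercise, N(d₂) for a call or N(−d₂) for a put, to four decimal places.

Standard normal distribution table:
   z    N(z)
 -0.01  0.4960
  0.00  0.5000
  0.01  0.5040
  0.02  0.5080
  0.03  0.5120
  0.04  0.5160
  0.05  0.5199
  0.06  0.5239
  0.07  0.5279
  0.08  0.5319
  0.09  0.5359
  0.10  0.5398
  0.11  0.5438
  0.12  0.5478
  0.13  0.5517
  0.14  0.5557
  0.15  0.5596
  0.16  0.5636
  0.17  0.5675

σ√T = 0.47 × 1.0000 = 0.4700
d₁ = [ln(350/330) + (0.015 + 0.47²/2)·1] / 0.4700 = [0.0588 + 0.1255] / 0.4700 = 0.3921 ≈ 0.39
d₂ = d₁ − σ√T = 0.3921 − 0.4700 = -0.0779 ≈ -0.08
Risk-neutral Pr[S_T < K] = N(−d₂) = N(0.08) = 0.5319

0.5319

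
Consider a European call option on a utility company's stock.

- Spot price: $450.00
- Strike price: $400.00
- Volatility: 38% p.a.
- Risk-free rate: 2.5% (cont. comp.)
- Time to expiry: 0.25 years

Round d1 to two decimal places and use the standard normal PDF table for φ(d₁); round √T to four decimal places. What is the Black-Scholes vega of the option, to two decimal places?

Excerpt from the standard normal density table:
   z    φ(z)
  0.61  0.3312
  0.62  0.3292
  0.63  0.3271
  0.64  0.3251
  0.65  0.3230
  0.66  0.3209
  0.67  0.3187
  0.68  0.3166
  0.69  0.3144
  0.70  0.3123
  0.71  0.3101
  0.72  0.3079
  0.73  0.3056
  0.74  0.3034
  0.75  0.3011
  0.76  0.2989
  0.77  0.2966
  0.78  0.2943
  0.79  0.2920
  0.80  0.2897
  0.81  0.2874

σ√T = 0.38 × 0.5000 = 0.1900
d₁ = [ln(450/400) + (0.025 + 0.38²/2)·0.25] / 0.1900 = [0.1178 + 0.0243] / 0.1900 = 0.7478 ≈ 0.75
√T = √0.25 = 0.5000
φ(d₁) = φ(0.75) = 0.3011
vega = S·φ(d₁)·√T = 450·0.3011·0.5000 = 67.7475

67.75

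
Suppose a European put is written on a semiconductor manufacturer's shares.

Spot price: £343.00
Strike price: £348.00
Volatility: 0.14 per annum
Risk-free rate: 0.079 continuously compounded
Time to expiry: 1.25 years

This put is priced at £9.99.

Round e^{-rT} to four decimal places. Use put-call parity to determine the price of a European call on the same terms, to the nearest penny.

e^(−rT) = e^(−0.079·1.25) = 0.9060
Put-call parity: C − P = S − K·e^(−rT) = 343 − 348·0.9060 = 343 − 315.2880 = 27.7120
C = P + (C − P) = 9.99 + (27.7120) = 37.7020

£37.70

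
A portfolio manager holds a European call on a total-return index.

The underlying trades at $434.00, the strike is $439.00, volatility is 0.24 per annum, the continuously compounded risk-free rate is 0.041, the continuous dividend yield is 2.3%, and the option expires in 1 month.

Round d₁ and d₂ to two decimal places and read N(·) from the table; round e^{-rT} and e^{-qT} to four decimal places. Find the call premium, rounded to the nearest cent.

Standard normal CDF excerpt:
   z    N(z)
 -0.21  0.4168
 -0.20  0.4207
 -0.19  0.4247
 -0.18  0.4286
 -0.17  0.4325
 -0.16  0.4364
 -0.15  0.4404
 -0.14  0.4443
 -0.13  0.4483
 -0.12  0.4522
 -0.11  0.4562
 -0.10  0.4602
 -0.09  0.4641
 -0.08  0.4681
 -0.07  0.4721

$10.10

T = 0.08333;  σ√T = 0.0693
d₁ = [ln(434/439) + (0.041 − 0.023 + ½·0.24²)·0.08333] / (σ√T) = (-0.0115 + 0.0039) / 0.0693 = -0.1090 ⇒ -0.11
d₂ = -0.1090 − 0.0693 = -0.1783 ⇒ -0.18
exp(−qT) = exp(−0.023·0.08333) = 0.9981;  exp(−rT) = exp(−0.041·0.08333) = 0.9966
N(d₁) = N(-0.11) = 0.4562;  N(d₂) = N(-0.18) = 0.4286
C = 434·0.9981·0.4562 − 439·0.9966·0.4286 = 197.6146 − 187.5157 = 10.0989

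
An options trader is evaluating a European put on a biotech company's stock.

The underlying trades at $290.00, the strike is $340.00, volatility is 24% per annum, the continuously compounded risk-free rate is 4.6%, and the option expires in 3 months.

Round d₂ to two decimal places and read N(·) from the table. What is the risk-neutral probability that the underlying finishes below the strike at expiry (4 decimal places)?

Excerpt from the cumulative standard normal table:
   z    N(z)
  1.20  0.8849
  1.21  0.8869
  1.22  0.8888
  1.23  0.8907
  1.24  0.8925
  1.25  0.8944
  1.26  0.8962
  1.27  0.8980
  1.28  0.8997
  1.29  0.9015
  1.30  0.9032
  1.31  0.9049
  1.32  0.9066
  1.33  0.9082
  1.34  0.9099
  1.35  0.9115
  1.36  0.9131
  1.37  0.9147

0.9015

T = 0.25;  σ√T = 0.1200
d₁ = [ln(290/340) + (0.046 + ½·0.24²)·0.25] / (σ√T) = (-0.1591 + 0.0187) / 0.1200 = -1.1697 ≈ -1.17
d₂ = -1.1697 − 0.1200 = -1.2897 ≈ -1.29
Pr(exercise) under Q = N(−d₂) = N(1.29) = 0.9015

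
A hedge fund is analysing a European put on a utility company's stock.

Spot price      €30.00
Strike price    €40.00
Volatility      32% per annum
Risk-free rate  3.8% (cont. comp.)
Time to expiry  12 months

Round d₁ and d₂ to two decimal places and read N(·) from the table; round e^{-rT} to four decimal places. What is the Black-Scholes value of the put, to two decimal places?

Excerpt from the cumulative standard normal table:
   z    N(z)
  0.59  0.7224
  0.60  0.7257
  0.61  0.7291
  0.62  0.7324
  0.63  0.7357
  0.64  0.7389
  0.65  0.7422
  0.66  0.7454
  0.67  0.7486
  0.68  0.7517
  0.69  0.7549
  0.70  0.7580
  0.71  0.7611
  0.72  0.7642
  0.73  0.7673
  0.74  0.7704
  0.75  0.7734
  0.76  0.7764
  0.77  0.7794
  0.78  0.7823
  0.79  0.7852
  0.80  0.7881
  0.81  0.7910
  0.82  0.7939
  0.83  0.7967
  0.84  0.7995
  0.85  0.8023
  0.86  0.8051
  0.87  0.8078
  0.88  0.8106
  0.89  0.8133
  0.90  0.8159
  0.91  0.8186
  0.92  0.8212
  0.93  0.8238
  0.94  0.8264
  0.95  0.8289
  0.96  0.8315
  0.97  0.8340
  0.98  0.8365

€9.85

σ√T = 0.32·√1 = 0.3200
d₁ = [ln(30/40) + (0.038 + 0.32²/2)·1] / 0.3200 = [-0.2877 + 0.0892] / 0.3200 = -0.6203 ≈ -0.62
d₂ = d₁ − σ√T = -0.6203 − 0.3200 = -0.9403 ≈ -0.94
e^(−rT) = e^(−0.038·1) = 0.9627
N(−d₂) = N(0.94) = 0.8264;  N(−d₁) = N(0.62) = 0.7324
P = 40·0.9627·0.8264 − 30·0.7324 = 31.8230 − 21.9720 = 9.8510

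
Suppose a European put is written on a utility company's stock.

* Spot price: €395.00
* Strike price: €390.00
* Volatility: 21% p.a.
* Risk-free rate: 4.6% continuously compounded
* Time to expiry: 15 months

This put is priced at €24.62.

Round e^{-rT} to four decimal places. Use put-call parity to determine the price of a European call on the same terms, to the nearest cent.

€51.42

exp(−rT) = exp(−0.046·1.25) = 0.9441
Put-call parity: C − P = S − K·e^(−rT) = 395 − 390·0.9441 = 395 − 368.1990 = 26.8010
C = P + (C − P) = 24.62 + (26.8010) = 51.4210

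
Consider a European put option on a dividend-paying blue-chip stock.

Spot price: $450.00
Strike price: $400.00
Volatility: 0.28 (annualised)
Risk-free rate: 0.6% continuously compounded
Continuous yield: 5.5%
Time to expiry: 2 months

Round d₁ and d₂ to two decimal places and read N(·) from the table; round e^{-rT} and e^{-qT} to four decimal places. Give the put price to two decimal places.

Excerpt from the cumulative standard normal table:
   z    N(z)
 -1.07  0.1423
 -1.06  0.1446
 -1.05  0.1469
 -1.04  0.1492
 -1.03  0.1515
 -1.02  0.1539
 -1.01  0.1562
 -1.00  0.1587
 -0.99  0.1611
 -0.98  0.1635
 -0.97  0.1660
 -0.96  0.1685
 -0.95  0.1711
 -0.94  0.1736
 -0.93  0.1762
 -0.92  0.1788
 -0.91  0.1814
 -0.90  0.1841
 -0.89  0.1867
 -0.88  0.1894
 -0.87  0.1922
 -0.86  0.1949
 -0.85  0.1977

T = 0.1667;  σ√T = 0.1143
ln(S/K) + (r − q + σ²/2)T = ln(450/400) + (0.006 − 0.055 + 0.28²/2)·0.1667 = 0.1178 − 0.0016 = 0.1161
d₁ = 0.1161 / 0.1143 = 1.0161 → 1.02
d₂ = d₁ − σ√T = 1.0161 − 0.1143 = 0.9018 → 0.90
e^(−qT) = e^(−0.055·0.1667) = 0.9909;  e^(−rT) = e^(−0.006·0.1667) = 0.9990
N(−d₂) = N(-0.90) = 0.1841;  N(−d₁) = N(-1.02) = 0.1539
P = 400·0.9990·0.1841 − 450·0.9909·0.1539 = 73.5664 − 68.6248 = 4.9416

$4.94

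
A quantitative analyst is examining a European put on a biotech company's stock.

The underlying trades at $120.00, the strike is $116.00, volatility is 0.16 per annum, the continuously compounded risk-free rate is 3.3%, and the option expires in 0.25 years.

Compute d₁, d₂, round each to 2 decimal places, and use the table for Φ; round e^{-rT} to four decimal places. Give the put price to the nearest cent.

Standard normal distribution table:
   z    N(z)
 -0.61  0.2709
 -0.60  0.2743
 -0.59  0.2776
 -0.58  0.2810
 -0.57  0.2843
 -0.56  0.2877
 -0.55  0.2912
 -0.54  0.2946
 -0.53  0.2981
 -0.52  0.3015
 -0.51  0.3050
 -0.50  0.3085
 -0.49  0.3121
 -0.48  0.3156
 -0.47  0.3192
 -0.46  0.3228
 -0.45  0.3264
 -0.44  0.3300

T = 0.25;  σ√T = 0.0800
ln(S/K) + (r + σ²/2)T = ln(120/116) + (0.033 + 0.16²/2)·0.25 = 0.0339 + 0.0115 = 0.0454
d₁ = 0.0454 / 0.0800 = 0.5669 → 0.57
d₂ = d₁ − σ√T = 0.5669 − 0.0800 = 0.4869 → 0.49
exp(−rT) = exp(−0.033·0.25) = 0.9918
N(−d₂) = N(-0.49) = 0.3121;  N(−d₁) = N(-0.57) = 0.2843
P = 116·0.9918·0.3121 − 120·0.2843 = 35.9067 − 34.1160 = 1.7907

$1.79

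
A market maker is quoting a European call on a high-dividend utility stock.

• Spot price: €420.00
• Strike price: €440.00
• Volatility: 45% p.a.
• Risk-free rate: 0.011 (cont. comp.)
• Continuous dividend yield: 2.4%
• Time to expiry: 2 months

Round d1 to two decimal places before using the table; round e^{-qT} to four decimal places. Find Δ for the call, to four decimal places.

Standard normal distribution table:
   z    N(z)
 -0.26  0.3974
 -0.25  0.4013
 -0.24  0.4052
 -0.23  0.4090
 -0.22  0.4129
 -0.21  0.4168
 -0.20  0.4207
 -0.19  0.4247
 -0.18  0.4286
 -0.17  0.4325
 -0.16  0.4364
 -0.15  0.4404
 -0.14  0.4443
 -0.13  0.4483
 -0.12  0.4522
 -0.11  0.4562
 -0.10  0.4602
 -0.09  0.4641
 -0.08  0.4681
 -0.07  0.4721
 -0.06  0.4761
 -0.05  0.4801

0.4308

σ√T = 0.45 × 0.4082 = 0.1837
d₁ = [ln(420/440) + (0.011 − 0.024 + 0.45²/2)·0.1667] / 0.1837 = [-0.0465 + 0.0147] / 0.1837 = -0.1732 ⇒ -0.17
N(d₁) = N(-0.17) = 0.4325
Δ_call = exp(−qT)·N(d₁) = 0.9960·0.4325 = 0.4308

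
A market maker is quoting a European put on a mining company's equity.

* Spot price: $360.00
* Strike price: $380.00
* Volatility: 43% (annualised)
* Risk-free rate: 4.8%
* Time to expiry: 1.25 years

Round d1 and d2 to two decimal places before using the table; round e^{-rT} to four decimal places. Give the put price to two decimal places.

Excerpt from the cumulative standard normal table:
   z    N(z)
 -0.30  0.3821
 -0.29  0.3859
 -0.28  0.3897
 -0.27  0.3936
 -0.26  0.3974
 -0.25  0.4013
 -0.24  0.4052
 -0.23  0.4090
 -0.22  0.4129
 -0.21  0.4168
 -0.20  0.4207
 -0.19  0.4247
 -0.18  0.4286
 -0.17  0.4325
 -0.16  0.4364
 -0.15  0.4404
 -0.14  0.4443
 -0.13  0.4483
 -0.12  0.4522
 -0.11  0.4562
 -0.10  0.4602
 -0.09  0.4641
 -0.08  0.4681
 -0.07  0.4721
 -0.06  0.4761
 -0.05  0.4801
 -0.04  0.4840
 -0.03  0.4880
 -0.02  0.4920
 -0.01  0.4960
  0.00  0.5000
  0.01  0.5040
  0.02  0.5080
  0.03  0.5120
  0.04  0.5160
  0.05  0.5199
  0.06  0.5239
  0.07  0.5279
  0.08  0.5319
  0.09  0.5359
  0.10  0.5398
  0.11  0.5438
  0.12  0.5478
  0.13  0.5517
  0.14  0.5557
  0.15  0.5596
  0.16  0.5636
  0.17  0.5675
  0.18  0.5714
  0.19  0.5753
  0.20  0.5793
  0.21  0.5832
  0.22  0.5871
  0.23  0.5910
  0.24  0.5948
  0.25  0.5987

σ√T = 0.43 × 1.1180 = 0.4808
d₁ = [ln(360/380) + (0.048 + 0.43²/2)·1.25] / 0.4808 = [-0.0541 + 0.1756] / 0.4808 = 0.2527 ≈ 0.25
d₂ = d₁ − σ√T = 0.2527 − 0.4808 = -0.2280 ≈ -0.23
e^(−rT) = e^(−0.048·1.25) = 0.9418
N(−d₂) = N(0.23) = 0.5910;  N(−d₁) = N(-0.25) = 0.4013
P = 380·0.9418·0.5910 − 360·0.4013 = 211.5094 − 144.4680 = 67.0414

$67.04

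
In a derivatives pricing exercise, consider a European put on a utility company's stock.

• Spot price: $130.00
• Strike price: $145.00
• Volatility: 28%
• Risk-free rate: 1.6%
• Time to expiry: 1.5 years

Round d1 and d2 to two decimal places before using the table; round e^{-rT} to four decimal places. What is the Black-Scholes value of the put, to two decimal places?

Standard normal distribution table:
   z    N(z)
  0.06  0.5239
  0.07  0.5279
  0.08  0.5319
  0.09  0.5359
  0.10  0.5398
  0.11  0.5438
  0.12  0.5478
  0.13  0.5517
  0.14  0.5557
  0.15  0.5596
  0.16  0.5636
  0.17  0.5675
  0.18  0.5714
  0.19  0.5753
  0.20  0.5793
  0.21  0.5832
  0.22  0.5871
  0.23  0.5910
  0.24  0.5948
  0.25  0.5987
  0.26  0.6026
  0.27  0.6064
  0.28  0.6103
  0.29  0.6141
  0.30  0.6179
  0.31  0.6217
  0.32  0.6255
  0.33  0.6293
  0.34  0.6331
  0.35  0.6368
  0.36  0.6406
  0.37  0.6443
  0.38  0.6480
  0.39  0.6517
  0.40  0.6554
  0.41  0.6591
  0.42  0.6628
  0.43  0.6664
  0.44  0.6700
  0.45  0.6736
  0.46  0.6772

σ√T = 0.28 × 1.2247 = 0.3429
d₁ = [ln(130/145) + (0.016 + 0.28²/2)·1.5] / 0.3429 = [-0.1092 + 0.0828] / 0.3429 = -0.0770 → -0.08
d₂ = d₁ − σ√T = -0.0770 − 0.3429 = -0.4199 → -0.42
e^(−rT) = e^(−0.016·1.5) = 0.9763
P = 145·0.9763·N(0.42) − 130·N(0.08) = 145·0.9763·0.6628 − 130·0.5319 = 93.8283 − 69.1470 = 24.6813

$24.68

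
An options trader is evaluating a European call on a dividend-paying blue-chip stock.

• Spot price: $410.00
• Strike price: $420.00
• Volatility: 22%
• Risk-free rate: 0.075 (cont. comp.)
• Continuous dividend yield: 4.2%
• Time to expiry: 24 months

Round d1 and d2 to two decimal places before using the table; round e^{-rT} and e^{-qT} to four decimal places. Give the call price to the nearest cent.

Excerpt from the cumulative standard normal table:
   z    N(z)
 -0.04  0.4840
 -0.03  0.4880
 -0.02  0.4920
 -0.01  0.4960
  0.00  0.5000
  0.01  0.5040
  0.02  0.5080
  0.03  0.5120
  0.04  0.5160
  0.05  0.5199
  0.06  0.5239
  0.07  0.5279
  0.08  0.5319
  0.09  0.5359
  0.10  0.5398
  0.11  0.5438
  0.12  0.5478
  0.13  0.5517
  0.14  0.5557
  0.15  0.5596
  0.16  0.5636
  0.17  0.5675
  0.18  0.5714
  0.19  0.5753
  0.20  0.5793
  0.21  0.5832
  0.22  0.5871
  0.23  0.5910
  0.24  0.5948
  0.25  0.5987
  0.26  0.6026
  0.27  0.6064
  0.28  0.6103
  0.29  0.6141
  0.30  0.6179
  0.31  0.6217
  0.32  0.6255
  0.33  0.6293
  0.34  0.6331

T = 2;  σ√T = 0.3111
d₁ = [ln(410/420) + (0.075 − 0.042 + 0.22²/2)·2] / 0.3111 = [-0.0241 + 0.1144] / 0.3111 = 0.2902 → 0.29
d₂ = d₁ − σ√T = 0.2902 − 0.3111 = -0.0209 → -0.02
e^(−qT) = e^(−0.042·2) = 0.9194;  e^(−rT) = e^(−0.075·2) = 0.8607
C = 410·0.9194·N(0.29) − 420·0.8607·N(-0.02) = 410·0.9194·0.6141 − 420·0.8607·0.4920 = 231.4875 − 177.8550 = 53.6324

$53.63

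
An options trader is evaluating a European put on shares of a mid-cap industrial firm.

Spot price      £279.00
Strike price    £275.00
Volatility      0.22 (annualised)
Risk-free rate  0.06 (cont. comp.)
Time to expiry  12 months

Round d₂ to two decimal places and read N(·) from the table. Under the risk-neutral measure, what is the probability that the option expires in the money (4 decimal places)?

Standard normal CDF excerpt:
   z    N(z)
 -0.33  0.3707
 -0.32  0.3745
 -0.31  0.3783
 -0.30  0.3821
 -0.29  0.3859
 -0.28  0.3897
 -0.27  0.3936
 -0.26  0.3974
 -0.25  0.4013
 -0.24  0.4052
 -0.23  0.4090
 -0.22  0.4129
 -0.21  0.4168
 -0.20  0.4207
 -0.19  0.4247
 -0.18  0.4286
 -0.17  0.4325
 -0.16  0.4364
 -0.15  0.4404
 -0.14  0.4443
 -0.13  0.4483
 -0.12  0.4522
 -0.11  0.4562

σ√T = 0.22 × 1.0000 = 0.2200
d₁ = [ln(279/275) + (0.06 + ½·0.22²)·1] / (σ√T) = (0.0144 + 0.0842) / 0.2200 = 0.4484 ⇒ 0.45
d₂ = 0.4484 − 0.2200 = 0.2284 ⇒ 0.23
Pr(exercise) under Q = N(−d₂) = N(-0.23) = 0.4090

0.4090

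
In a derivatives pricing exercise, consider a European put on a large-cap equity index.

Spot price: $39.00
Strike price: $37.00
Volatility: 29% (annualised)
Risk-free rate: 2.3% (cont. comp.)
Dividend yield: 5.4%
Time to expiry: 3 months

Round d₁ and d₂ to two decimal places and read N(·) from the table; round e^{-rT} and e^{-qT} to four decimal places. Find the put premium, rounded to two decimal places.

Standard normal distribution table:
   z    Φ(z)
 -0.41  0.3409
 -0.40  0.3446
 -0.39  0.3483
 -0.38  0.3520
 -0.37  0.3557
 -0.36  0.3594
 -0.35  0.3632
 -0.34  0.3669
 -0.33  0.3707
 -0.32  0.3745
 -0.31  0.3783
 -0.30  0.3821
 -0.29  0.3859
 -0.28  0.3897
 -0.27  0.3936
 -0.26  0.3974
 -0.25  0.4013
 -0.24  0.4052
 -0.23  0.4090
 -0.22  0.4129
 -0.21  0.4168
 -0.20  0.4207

$1.36

σ√T = 0.29·√0.25 = 0.1450
d₁ = [ln(39/37) + (0.023 − 0.054 + ½·0.29²)·0.25] / (σ√T) = (0.0526 + 0.0028) / 0.1450 = 0.3821 → 0.38
d₂ = 0.3821 − 0.1450 = 0.2371 → 0.24
exp(−qT) = exp(−0.054·0.25) = 0.9866;  exp(−rT) = exp(−0.023·0.25) = 0.9943
N(−d₂) = N(-0.24) = 0.4052;  N(−d₁) = N(-0.38) = 0.3520
P = 37·0.9943·0.4052 − 39·0.9866·0.3520 = 14.9069 − 13.5440 = 1.3629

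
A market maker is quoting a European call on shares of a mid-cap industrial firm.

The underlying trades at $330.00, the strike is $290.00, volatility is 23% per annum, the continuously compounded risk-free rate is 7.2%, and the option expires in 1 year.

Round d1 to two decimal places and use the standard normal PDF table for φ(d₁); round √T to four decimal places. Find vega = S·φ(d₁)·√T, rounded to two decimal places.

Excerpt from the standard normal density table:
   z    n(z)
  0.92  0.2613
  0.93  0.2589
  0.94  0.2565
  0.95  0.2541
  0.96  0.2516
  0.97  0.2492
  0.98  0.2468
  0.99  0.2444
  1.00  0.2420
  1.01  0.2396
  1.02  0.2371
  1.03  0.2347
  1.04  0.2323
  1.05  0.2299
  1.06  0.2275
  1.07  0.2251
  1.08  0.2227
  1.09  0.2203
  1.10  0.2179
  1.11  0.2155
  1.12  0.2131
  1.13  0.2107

σ√T = 0.23 × 1.0000 = 0.2300
ln(S/K) + (r + σ²/2)T = ln(330/290) + (0.072 + 0.23²/2)·1 = 0.1292 + 0.0984 = 0.2277
d₁ = 0.2277 / 0.2300 = 0.9898 which rounds to 0.99
√T = √1 = 1.0000
φ(d₁) = φ(0.99) = 0.2444
vega = S·φ(d₁)·√T = 330·0.2444·1.0000 = 80.6520

80.65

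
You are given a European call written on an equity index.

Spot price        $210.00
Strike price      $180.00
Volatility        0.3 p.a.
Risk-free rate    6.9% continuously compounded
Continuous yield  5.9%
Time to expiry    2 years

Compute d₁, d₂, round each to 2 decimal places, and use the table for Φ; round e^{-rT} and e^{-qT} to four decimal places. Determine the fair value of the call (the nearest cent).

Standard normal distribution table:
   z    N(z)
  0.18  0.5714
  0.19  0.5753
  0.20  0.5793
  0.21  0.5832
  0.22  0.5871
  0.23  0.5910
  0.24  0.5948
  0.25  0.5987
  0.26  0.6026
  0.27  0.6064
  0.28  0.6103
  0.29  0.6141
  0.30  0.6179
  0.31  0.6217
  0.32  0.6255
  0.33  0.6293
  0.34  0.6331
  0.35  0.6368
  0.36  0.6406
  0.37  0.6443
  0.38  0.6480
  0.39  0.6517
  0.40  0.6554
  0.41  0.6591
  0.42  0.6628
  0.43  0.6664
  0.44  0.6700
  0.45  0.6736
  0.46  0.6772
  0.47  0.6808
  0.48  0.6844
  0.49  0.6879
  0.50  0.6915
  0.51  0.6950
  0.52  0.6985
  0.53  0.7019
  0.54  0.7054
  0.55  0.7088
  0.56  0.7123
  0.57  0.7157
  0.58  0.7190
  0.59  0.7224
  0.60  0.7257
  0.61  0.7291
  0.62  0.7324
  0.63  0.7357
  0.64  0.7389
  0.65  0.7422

σ√T = 0.3 × 1.4142 = 0.4243
ln(S/K) + (r − q + σ²/2)T = ln(210/180) + (0.069 − 0.059 + 0.3²/2)·2 = 0.1542 + 0.1100 = 0.2642
d₁ = 0.2642 / 0.4243 = 0.6226 which rounds to 0.62
d₂ = d₁ − σ√T = 0.6226 − 0.4243 = 0.1983 which rounds to 0.20
exp(−qT) = exp(−0.059·2) = 0.8887;  exp(−rT) = exp(−0.069·2) = 0.8711
C = 210·0.8887·N(0.62) − 180·0.8711·N(0.20) = 210·0.8887·0.7324 − 180·0.8711·0.5793 = 136.6856 − 90.8331 = 45.8525

$45.85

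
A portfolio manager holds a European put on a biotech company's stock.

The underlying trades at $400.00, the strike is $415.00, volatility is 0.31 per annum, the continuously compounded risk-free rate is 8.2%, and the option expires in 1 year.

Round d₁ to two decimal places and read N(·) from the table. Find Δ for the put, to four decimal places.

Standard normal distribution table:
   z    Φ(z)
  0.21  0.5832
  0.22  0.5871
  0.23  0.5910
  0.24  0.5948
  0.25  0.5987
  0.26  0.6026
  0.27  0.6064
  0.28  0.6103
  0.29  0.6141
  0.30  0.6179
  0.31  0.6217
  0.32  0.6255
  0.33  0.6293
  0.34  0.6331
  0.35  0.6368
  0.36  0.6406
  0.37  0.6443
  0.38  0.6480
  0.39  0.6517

T = 1;  σ√T = 0.3100
d₁ = [ln(400/415) + (0.082 + 0.31²/2)·1] / 0.3100 = [-0.0368 + 0.1300] / 0.3100 = 0.3008 ⇒ 0.30
N(d₁) = N(0.30) = 0.6179
Δ_put = N(d₁) − 1 = 0.6179 − 1 = -0.3821

-0.3821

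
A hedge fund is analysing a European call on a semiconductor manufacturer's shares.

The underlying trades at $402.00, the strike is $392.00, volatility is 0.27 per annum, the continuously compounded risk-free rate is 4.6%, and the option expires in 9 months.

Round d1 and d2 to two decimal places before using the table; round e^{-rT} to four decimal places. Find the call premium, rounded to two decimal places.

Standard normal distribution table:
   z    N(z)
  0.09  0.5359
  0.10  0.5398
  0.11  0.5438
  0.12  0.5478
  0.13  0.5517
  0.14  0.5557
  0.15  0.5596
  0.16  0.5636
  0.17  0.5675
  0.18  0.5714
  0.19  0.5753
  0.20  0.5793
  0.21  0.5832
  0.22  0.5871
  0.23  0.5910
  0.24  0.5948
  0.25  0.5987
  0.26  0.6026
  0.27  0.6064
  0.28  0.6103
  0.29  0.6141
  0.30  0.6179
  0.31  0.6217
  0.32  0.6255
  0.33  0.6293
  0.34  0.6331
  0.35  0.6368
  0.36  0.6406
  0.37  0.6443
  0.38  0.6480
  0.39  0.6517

$48.56

σ√T = 0.27·√0.75 = 0.2338
ln(S/K) + (r + σ²/2)T = ln(402/392) + (0.046 + 0.27²/2)·0.75 = 0.0252 + 0.0618 = 0.0870
d₁ = 0.0870 / 0.2338 = 0.3722 ≈ 0.37
d₂ = d₁ − σ√T = 0.3722 − 0.2338 = 0.1384 ≈ 0.14
e^(−rT) = e^(−0.046·0.75) = 0.9661
N(d₁) = N(0.37) = 0.6443;  N(d₂) = N(0.14) = 0.5557
C = 402·0.6443 − 392·0.9661·0.5557 = 259.0086 − 210.4498 = 48.5588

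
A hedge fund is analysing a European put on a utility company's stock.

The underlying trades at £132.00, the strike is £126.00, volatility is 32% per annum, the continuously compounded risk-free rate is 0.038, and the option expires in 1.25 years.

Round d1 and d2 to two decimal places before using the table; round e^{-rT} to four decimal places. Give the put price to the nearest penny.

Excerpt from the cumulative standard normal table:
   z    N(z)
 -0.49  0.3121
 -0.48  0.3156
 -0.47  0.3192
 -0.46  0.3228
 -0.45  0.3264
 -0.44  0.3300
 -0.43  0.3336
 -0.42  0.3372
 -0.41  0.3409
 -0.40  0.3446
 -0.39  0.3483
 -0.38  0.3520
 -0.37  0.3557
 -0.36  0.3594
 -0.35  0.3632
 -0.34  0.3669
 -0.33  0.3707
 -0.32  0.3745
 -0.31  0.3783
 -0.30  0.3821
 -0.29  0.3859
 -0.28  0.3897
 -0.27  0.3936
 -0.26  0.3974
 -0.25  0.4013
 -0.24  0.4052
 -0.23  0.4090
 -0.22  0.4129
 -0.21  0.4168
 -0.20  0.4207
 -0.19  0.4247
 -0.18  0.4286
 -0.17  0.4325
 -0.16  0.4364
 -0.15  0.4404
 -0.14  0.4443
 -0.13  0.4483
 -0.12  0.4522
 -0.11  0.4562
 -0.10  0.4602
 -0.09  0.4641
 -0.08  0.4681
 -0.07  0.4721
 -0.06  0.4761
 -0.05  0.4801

T = 1.25;  σ√T = 0.3578
ln(S/K) + (r + σ²/2)T = ln(132/126) + (0.038 + 0.32²/2)·1.25 = 0.0465 + 0.1115 = 0.1580
d₁ = 0.1580 / 0.3578 = 0.4417 ⇒ 0.44
d₂ = d₁ − σ√T = 0.4417 − 0.3578 = 0.0839 ⇒ 0.08
e^(−rT) = e^(−0.038·1.25) = 0.9536
N(−d₂) = N(-0.08) = 0.4681;  N(−d₁) = N(-0.44) = 0.3300
P = 126·0.9536·0.4681 − 132·0.3300 = 56.2439 − 43.5600 = 12.6839

£12.68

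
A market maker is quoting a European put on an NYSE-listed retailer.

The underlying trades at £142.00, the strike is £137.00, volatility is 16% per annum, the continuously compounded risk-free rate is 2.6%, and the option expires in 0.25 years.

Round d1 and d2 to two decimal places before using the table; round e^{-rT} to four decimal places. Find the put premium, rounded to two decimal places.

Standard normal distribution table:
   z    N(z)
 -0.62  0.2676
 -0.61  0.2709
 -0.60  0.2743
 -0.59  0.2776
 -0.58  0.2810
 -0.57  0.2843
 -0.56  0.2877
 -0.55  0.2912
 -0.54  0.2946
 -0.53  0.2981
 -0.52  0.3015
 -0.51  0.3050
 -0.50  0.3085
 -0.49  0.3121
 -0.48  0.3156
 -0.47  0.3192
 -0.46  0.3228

£2.11

σ√T = 0.16 × 0.5000 = 0.0800
d₁ = [ln(142/137) + (0.026 + 0.16²/2)·0.25] / 0.0800 = [0.0358 + 0.0097] / 0.0800 = 0.5693 ≈ 0.57
d₂ = d₁ − σ√T = 0.5693 − 0.0800 = 0.4893 ≈ 0.49
e^(−rT) = e^(−0.026·0.25) = 0.9935
P = 137·0.9935·N(-0.49) − 142·N(-0.57) = 137·0.9935·0.3121 − 142·0.2843 = 42.4798 − 40.3706 = 2.1092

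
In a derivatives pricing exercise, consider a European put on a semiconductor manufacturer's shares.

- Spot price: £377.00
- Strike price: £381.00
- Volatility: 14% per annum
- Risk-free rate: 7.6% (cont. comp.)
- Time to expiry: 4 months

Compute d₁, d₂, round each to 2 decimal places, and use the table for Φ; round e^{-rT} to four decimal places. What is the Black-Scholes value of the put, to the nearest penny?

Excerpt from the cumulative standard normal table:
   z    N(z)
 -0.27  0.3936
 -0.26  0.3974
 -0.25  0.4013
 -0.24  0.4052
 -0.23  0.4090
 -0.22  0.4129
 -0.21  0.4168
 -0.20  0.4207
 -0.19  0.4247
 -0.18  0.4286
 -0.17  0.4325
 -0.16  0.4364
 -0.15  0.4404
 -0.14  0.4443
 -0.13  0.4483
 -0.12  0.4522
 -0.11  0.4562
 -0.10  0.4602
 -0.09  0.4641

σ√T = 0.14 × 0.5774 = 0.0808
ln(S/K) + (r + σ²/2)T = ln(377/381) + (0.076 + 0.14²/2)·0.3333 = -0.0106 + 0.0286 = 0.0180
d₁ = 0.0180 / 0.0808 = 0.2233 ⇒ 0.22
d₂ = d₁ − σ√T = 0.2233 − 0.0808 = 0.1424 ⇒ 0.14
exp(−rT) = exp(−0.076·0.3333) = 0.9750
P = 381·0.9750·N(-0.14) − 377·N(-0.22) = 381·0.9750·0.4443 − 377·0.4129 = 165.0463 − 155.6633 = 9.3830

£9.38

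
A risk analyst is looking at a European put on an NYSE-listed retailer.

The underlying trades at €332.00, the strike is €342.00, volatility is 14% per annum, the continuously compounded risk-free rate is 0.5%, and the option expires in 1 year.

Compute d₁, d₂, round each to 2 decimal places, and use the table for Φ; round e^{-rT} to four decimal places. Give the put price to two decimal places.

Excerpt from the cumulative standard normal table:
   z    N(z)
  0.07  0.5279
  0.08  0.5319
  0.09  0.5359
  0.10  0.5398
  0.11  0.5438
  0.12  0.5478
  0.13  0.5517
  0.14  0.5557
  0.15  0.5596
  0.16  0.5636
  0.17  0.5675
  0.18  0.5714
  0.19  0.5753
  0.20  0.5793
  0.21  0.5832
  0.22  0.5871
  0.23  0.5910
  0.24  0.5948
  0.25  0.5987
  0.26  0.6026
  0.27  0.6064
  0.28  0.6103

T = 1;  σ√T = 0.1400
ln(S/K) + (r + σ²/2)T = ln(332/342) + (0.005 + 0.14²/2)·1 = -0.0297 + 0.0148 = -0.0149
d₁ = -0.0149 / 0.1400 = -0.1063 → -0.11
d₂ = d₁ − σ√T = -0.1063 − 0.1400 = -0.2463 → -0.25
exp(−rT) = exp(−0.005·1) = 0.9950
N(−d₂) = N(0.25) = 0.5987;  N(−d₁) = N(0.11) = 0.5438
P = 342·0.9950·0.5987 − 332·0.5438 = 203.7316 − 180.5416 = 23.1900

€23.19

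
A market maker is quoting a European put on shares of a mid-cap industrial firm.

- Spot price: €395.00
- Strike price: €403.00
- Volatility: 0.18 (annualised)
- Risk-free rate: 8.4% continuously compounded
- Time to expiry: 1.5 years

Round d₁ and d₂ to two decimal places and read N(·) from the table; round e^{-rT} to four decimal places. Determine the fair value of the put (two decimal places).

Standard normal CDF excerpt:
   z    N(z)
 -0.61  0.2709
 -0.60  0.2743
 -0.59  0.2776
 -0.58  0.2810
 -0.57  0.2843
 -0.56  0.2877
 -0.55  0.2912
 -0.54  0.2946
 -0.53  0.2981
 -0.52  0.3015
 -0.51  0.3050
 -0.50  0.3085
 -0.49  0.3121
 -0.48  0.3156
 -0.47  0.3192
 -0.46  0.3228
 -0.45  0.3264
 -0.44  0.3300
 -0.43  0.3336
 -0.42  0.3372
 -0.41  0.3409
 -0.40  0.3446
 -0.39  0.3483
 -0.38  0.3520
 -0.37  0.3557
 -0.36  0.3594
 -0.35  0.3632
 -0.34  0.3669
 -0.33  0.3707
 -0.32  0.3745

T = 1.5;  σ√T = 0.2205
d₁ = [ln(395/403) + (0.084 + ½·0.18²)·1.5] / (σ√T) = (-0.0201 + 0.1503) / 0.2205 = 0.5908 ⇒ 0.59
d₂ = 0.5908 − 0.2205 = 0.3704 ⇒ 0.37
e^(−rT) = e^(−0.084·1.5) = 0.8816
P = 403·0.8816·N(-0.37) − 395·N(-0.59) = 403·0.8816·0.3557 − 395·0.2776 = 126.3748 − 109.6520 = 16.7228

€16.72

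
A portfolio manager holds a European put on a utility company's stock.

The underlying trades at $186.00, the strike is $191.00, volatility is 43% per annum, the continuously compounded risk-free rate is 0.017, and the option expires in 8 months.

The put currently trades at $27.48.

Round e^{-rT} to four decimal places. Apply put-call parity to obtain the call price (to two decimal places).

e^(−rT) = e^(−0.017·0.6667) = 0.9887
Put-call parity: C − P = S − K·e^(−rT) = 186 − 191·0.9887 = 186 − 188.8417 = -2.8417
C = P + (C − P) = 27.48 + (-2.8417) = 24.6383

$24.64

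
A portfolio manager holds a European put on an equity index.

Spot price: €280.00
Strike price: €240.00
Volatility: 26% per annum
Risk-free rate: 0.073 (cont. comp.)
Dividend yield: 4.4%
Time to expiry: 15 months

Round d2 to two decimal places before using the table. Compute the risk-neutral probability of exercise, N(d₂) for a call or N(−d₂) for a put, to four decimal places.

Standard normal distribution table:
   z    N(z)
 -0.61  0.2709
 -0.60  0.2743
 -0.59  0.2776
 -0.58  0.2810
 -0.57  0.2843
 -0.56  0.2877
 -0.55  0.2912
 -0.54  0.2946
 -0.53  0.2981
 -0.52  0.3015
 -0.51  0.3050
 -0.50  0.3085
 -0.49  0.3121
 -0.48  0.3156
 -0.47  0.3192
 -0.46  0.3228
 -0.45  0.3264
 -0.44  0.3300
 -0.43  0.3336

σ√T = 0.26·√1.25 = 0.2907
ln(S/K) + (r − q + σ²/2)T = ln(280/240) + (0.073 − 0.044 + 0.26²/2)·1.25 = 0.1542 + 0.0785 = 0.2327
d₁ = 0.2327 / 0.2907 = 0.8003 which rounds to 0.80
d₂ = d₁ − σ√T = 0.8003 − 0.2907 = 0.5097 which rounds to 0.51
Risk-neutral Pr[S_T < K] = N(−d₂) = N(-0.51) = 0.3050

0.3050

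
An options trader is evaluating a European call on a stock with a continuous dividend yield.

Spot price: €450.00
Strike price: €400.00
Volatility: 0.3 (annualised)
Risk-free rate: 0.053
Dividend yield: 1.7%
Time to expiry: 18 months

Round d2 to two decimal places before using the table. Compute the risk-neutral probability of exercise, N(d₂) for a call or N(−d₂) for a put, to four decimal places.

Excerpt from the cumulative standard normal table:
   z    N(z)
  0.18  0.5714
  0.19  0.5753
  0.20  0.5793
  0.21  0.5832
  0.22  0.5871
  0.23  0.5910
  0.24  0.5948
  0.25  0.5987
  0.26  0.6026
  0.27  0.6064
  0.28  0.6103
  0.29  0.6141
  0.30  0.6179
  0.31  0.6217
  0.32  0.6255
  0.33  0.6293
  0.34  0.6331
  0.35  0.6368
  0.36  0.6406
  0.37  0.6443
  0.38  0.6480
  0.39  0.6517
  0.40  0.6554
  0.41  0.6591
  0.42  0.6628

0.6103

σ√T = 0.3 × 1.2247 = 0.3674
ln(S/K) + (r − q + σ²/2)T = ln(450/400) + (0.053 − 0.017 + 0.3²/2)·1.5 = 0.1178 + 0.1215 = 0.2393
d₁ = 0.2393 / 0.3674 = 0.6512 ≈ 0.65
d₂ = d₁ − σ√T = 0.6512 − 0.3674 = 0.2838 ≈ 0.28
Pr(exercise) under Q = N(d₂) = 0.6103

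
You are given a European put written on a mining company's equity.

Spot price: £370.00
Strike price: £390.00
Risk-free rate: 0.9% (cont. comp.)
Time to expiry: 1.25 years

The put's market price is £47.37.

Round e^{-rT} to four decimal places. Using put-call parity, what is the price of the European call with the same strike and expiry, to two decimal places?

e^(−rT) = e^(−0.009·1.25) = 0.9888
Put-call parity: C − P = S − K·e^(−rT) = 370 − 390·0.9888 = 370 − 385.6320 = -15.6320
C = P + (C − P) = 47.37 + (-15.6320) = 31.7380

£31.74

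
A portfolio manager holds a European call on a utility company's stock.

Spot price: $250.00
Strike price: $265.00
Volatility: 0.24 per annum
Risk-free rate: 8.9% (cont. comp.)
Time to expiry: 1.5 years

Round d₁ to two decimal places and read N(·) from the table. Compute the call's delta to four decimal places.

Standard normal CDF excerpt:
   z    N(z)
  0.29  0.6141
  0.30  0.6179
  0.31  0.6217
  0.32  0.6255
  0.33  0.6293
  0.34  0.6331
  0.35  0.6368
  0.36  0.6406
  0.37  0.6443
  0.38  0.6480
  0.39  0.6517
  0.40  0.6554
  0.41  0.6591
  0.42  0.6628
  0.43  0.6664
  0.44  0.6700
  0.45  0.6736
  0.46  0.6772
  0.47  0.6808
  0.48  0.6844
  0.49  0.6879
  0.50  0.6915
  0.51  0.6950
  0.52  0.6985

0.6554

σ√T = 0.24 × 1.2247 = 0.2939
ln(S/K) + (r + σ²/2)T = ln(250/265) + (0.089 + 0.24²/2)·1.5 = -0.0583 + 0.1767 = 0.1184
d₁ = 0.1184 / 0.2939 = 0.4029 → 0.40
N(d₁) = N(0.40) = 0.6554
Δ_call = N(d₁) = 0.6554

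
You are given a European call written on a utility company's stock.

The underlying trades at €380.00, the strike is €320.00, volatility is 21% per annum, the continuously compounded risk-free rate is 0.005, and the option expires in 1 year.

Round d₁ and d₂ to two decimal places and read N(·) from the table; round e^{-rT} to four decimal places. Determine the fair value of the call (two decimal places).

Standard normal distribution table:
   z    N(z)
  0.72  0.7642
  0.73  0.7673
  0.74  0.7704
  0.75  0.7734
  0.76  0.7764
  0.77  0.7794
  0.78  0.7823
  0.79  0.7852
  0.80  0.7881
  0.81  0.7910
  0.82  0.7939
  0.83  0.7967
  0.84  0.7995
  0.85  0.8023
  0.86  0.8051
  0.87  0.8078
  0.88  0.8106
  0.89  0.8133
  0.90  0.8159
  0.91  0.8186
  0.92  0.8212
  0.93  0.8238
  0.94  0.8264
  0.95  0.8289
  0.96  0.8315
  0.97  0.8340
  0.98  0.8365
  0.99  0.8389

σ√T = 0.21·√1 = 0.2100
ln(S/K) + (r + σ²/2)T = ln(380/320) + (0.005 + 0.21²/2)·1 = 0.1719 + 0.0270 = 0.1989
d₁ = 0.1989 / 0.2100 = 0.9471 ≈ 0.95
d₂ = d₁ − σ√T = 0.9471 − 0.2100 = 0.7371 ≈ 0.74
exp(−rT) = exp(−0.005·1) = 0.9950
C = 380·N(0.95) − 320·0.9950·N(0.74) = 380·0.8289 − 320·0.9950·0.7704 = 314.9820 − 245.2954 = 69.6866

€69.69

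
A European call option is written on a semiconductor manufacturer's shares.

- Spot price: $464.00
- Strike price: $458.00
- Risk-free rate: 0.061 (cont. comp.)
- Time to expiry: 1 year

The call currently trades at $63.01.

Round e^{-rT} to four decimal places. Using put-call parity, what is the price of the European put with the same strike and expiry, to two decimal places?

e^(−rT) = e^(−0.061·1) = 0.9408
Put-call parity: C − P = S − K·e^(−rT) = 464 − 458·0.9408 = 464 − 430.8864 = 33.1136
P = C − (C − P) = 63.01 − (33.1136) = 29.8964

$29.90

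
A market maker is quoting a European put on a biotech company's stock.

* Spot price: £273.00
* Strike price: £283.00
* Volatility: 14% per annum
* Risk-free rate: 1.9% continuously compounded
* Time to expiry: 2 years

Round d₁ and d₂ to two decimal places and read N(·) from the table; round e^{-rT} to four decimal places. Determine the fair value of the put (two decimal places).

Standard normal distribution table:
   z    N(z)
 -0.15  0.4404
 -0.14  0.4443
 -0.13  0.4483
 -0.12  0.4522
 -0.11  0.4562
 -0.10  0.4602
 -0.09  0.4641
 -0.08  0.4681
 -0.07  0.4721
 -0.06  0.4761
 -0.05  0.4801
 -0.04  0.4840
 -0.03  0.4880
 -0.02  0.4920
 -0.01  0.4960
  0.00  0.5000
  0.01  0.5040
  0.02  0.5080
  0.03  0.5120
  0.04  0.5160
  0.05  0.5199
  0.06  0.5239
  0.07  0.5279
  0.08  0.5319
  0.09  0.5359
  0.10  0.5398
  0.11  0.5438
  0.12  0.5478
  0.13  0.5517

T = 2;  σ√T = 0.1980
d₁ = [ln(273/283) + (0.019 + 0.14²/2)·2] / 0.1980 = [-0.0360 + 0.0576] / 0.1980 = 0.1092 ≈ 0.11
d₂ = d₁ − σ√T = 0.1092 − 0.1980 = -0.0888 ≈ -0.09
e^(−rT) = e^(−0.019·2) = 0.9627
N(−d₂) = N(0.09) = 0.5359;  N(−d₁) = N(-0.11) = 0.4562
P = 283·0.9627·0.5359 − 273·0.4562 = 146.0028 − 124.5426 = 21.4602

£21.46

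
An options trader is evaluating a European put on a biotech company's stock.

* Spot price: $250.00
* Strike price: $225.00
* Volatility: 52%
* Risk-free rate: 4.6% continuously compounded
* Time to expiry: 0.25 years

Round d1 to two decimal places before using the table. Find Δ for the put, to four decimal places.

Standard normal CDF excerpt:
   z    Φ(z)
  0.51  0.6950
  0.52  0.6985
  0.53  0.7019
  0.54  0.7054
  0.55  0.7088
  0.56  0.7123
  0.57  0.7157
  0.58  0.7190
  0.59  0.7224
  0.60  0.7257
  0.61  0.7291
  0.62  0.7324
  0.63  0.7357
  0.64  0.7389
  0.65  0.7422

σ√T = 0.52 × 0.5000 = 0.2600
d₁ = [ln(250/225) + (0.046 + 0.52²/2)·0.25] / 0.2600 = [0.1054 + 0.0453] / 0.2600 = 0.5795 which rounds to 0.58
N(d₁) = N(0.58) = 0.7190
Δ_put = N(d₁) − 1 = 0.7190 − 1 = -0.2810

-0.2810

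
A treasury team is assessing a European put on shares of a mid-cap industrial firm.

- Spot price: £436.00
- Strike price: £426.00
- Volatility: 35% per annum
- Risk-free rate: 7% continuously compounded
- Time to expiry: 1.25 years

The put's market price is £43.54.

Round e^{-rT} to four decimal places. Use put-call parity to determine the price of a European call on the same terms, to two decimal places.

£89.24

e^(−rT) = e^(−0.07·1.25) = 0.9162
Put-call parity: C − P = S − K·e^(−rT) = 436 − 426·0.9162 = 436 − 390.3012 = 45.6988
C = P + (C − P) = 43.54 + (45.6988) = 89.2388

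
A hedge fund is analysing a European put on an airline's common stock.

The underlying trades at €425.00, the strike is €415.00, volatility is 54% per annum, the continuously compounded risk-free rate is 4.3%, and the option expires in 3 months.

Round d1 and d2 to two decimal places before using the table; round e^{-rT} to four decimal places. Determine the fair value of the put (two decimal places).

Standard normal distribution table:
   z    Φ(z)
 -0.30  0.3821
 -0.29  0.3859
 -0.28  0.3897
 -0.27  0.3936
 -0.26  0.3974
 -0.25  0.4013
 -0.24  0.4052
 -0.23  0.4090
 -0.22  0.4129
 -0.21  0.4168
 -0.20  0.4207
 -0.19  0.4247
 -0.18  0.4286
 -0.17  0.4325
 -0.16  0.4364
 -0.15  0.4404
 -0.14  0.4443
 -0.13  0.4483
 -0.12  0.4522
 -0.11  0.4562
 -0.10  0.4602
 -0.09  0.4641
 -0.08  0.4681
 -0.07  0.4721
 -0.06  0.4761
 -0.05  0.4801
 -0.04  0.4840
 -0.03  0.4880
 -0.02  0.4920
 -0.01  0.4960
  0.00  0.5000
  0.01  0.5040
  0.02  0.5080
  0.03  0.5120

σ√T = 0.54 × 0.5000 = 0.2700
d₁ = [ln(425/415) + (0.043 + 0.54²/2)·0.25] / 0.2700 = [0.0238 + 0.0472] / 0.2700 = 0.2630 ⇒ 0.26
d₂ = d₁ − σ√T = 0.2630 − 0.2700 = -0.0070 ⇒ -0.01
e^(−rT) = e^(−0.043·0.25) = 0.9893
N(−d₂) = N(0.01) = 0.5040;  N(−d₁) = N(-0.26) = 0.3974
P = 415·0.9893·0.5040 − 425·0.3974 = 206.9220 − 168.8950 = 38.0270

€38.03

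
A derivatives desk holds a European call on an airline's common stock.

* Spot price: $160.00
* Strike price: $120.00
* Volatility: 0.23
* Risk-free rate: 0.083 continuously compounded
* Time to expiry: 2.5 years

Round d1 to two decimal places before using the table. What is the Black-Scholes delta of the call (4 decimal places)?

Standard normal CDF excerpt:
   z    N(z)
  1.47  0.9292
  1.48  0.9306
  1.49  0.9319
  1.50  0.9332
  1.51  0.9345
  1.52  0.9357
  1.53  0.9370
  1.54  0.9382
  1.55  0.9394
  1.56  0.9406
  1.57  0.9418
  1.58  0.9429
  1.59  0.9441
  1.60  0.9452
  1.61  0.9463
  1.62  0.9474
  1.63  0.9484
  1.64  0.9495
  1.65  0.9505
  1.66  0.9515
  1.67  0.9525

0.9382

σ√T = 0.23 × 1.5811 = 0.3637
d₁ = [ln(160/120) + (0.083 + 0.23²/2)·2.5] / 0.3637 = [0.2877 + 0.2736] / 0.3637 = 1.5435 → 1.54
N(d₁) = N(1.54) = 0.9382
Δ_call = N(d₁) = 0.9382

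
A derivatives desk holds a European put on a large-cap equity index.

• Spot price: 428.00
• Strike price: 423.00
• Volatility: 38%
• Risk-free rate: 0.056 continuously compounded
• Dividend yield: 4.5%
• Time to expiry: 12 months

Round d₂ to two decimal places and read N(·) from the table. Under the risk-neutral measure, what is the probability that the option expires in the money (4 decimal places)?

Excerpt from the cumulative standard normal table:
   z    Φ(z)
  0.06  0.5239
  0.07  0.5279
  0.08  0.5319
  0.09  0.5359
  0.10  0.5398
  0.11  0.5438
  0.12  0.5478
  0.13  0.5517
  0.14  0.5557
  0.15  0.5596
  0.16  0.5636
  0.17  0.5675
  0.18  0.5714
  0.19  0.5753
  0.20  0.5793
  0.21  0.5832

0.5517

σ√T = 0.38 × 1.0000 = 0.3800
d₁ = [ln(428/423) + (0.056 − 0.045 + 0.38²/2)·1] / 0.3800 = [0.0118 + 0.0832] / 0.3800 = 0.2499 → 0.25
d₂ = d₁ − σ√T = 0.2499 − 0.3800 = -0.1301 → -0.13
Risk-neutral Pr[S_T < K] = N(−d₂) = N(0.13) = 0.5517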